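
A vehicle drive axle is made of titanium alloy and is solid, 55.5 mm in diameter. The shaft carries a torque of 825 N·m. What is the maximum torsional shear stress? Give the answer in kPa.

24600 kPa

J = πd⁴/32 = π(0.0555)⁴/32 = 9.315×10^-7 m⁴.
τ_max = T·r/J = 825.0 × 0.0278 / 9.315×10^-7 = 2.458×10^7 Pa.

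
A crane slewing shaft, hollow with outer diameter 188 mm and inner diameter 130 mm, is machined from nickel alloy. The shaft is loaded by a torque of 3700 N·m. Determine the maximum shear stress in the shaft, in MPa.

J = π(d_o⁴ − d_i⁴)/32 = π(0.188⁴ − 0.130⁴)/32 = 9.460×10^-5 m⁴.
τ_max = T·r/J = 3700 × 0.0940 / 9.460×10^-5 = 3.677×10^6 Pa.

3.68 MPa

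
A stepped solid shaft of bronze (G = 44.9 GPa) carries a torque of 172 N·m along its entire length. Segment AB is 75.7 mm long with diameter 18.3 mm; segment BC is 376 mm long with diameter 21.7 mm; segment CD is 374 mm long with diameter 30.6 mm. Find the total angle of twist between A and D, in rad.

0.109 rad

J_AB = π(0.0183)⁴/32 = 1.10×10^-8 m⁴; J_BC = π(0.0217)⁴/32 = 2.18×10^-8 m⁴; J_CD = π(0.0306)⁴/32 = 8.61×10^-8 m⁴.
θ = (T/G)·Σ L_i/J_i = (172.0/44.9×10⁹)·(0.0757/1.10×10^-8 + 0.376/2.18×10^-8 + 0.374/8.61×10^-8) = 0.1091 rad.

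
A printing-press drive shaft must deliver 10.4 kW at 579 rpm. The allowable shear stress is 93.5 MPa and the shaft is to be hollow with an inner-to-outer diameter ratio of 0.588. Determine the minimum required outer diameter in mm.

22.0 mm

ω = 2π·579/60 = 60.63 rad/s, so T = P/ω = 10.4×10³ / 60.63 = 171.5 N·m.
For a hollow shaft with d_i/d_o = 0.588: τ_max = 16T/(π d_o³ (1−k⁴)), so d_o = [16T/(π τ_allow (1−k⁴))]^(1/3) = [16·171.5/(π·9.35×10^7·0.8805)]^(1/3) = 0.02197 m.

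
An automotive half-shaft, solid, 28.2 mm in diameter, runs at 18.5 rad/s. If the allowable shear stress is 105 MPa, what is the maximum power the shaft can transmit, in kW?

8.55 kW

J = πd⁴/32 = π(0.0282)⁴/32 = 6.209×10^-8 m⁴.
T_max = τ_allow·J/r = 1.05×10^8 × 6.209×10^-8 / 0.0141 = 462.3 N·m.
ω = 18.5 rad/s, so P_max = T_max·ω = 8553 W.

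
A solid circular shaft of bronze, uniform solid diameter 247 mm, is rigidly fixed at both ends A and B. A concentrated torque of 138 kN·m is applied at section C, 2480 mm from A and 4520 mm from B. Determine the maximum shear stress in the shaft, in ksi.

With uniform GJ and both ends fixed, compatibility θ_AC = θ_CB gives T_A·a = T_B·b, together with T_A + T_B = T₀.
T_A = T₀·b/(a+b) = 138000·4520/7000 = 89110 N·m; T_B = 48890 N·m.
τ in each portion: τ_AC = 3.01×10^7 Pa, τ_CB = 1.65×10^7 Pa; maximum is in AC.
τ_max = T_AC·r/J = 89110·0.123/3.65×10^-4 = 3.012×10^7 Pa.

4.37 ksi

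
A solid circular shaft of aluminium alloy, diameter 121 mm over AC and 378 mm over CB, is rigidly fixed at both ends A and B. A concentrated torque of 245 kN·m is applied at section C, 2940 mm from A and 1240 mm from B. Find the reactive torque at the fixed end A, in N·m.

1080 N·m

Compatibility: T_A·a/J_AC = T_B·b/J_CB with T_A + T_B = T₀.
J_AC = 2.10×10^-5 m⁴, J_CB = 2.00×10^-3 m⁴, so T_A = T₀·(J_AC/a)/((J_AC/a)+(J_CB/b)) = 1080 N·m, T_B = 243900 N·m.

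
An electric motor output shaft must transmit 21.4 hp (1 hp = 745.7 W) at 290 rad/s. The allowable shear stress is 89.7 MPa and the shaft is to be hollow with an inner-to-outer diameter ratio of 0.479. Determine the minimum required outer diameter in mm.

ω = 290 rad/s, so T = P/ω = 21.4×745.7 / 290.0 = 55.03 N·m.
For a hollow shaft with d_i/d_o = 0.479: τ_max = 16T/(π d_o³ (1−k⁴)), so d_o = [16T/(π τ_allow (1−k⁴))]^(1/3) = [16·55.03/(π·8.97×10^7·0.9474)]^(1/3) = 0.01488 m.

14.9 mm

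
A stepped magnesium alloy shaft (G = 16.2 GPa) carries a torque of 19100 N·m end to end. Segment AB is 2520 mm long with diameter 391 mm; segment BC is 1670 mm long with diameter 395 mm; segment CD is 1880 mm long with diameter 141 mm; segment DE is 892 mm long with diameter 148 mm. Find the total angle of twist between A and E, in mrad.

J_AB = π(0.391)⁴/32 = 2.29×10^-3 m⁴; J_BC = π(0.395)⁴/32 = 2.39×10^-3 m⁴; J_CD = π(0.141)⁴/32 = 3.88×10^-5 m⁴; J_DE = π(0.148)⁴/32 = 4.71×10^-5 m⁴.
θ = (T/G)·Σ L_i/J_i = (19100/16.2×10⁹)·(2.52/2.29×10^-3 + 1.67/2.39×10^-3 + 1.88/3.88×10^-5 + 0.892/4.71×10^-5) = 0.08157 rad.

81.6 mrad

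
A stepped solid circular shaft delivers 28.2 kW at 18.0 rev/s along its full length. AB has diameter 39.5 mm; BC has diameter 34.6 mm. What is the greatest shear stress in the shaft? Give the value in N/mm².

30.7 N/mm²

ω = 2π·18.0 = 113.1 rad/s, so T = P/ω = 28.2×10³ / 113.1 = 249.3 N·m.
Under the same torque, τ_max = 16T/(πd³) is largest where d is smallest — segment BC (d = 34.6 mm).
τ_max = 16·249.3/(π·(0.0346)³) = 3.066×10^7 Pa.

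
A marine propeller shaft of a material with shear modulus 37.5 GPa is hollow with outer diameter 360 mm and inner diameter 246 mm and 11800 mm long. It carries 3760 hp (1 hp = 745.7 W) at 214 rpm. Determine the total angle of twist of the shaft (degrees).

1.75°

ω = 2π·214/60 = 22.41 rad/s, so T = P/ω = 3760×745.7 / 22.41 = 125100 N·m.
J = π(d_o⁴ − d_i⁴)/32 = π(0.360⁴ − 0.246⁴)/32 = 1.289×10^-3 m⁴.
θ = T·L/(G·J) = 125100 × 11.8 / (37.5×10⁹ × 1.289×10^-3) = 0.03053 rad.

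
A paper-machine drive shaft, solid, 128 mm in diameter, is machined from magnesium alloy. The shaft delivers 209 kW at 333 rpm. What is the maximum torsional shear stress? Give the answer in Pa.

ω = 2π·333/60 = 34.87 rad/s, so T = P/ω = 209×10³ / 34.87 = 5993 N·m.
J = πd⁴/32 = π(0.128)⁴/32 = 2.635×10^-5 m⁴.
τ_max = T·r/J = 5993 × 0.0640 / 2.635×10^-5 = 1.456×10^7 Pa.

1.46e7 Pa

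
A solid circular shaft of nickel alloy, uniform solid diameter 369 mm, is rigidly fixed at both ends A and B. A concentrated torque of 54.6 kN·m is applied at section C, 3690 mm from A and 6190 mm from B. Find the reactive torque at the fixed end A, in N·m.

34200 N·m

With uniform GJ and both ends fixed, compatibility θ_AC = θ_CB gives T_A·a = T_B·b, together with T_A + T_B = T₀.
T_A = T₀·b/(a+b) = 54600·6190/9880 = 34210 N·m; T_B = 20390 N·m.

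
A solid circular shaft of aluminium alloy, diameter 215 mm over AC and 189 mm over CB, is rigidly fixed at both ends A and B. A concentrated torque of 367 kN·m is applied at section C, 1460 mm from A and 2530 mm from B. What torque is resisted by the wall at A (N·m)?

273000 N·m

Compatibility: T_A·a/J_AC = T_B·b/J_CB with T_A + T_B = T₀.
J_AC = 2.10×10^-4 m⁴, J_CB = 1.25×10^-4 m⁴, so T_A = T₀·(J_AC/a)/((J_AC/a)+(J_CB/b)) = 272900 N·m, T_B = 94060 N·m.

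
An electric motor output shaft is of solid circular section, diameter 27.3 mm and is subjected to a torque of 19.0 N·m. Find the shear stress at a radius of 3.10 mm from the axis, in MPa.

1.08 MPa

J = πd⁴/32 = π(0.0273)⁴/32 = 5.453×10^-8 m⁴.
Shear stress varies linearly with radius: τ = T·r/J = 19.00 × 0.00310 / 5.453×10^-8 = 1.080×10^6 Pa.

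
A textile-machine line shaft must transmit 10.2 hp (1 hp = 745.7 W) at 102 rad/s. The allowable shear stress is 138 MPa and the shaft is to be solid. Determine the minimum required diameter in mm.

14.0 mm

ω = 102 rad/s, so T = P/ω = 10.2×745.7 / 102.0 = 74.57 N·m.
For a solid shaft τ_max = 16T/(πd³), so d = (16T/(π τ_allow))^(1/3) = (16·74.57/(π·1.38×10^8))^(1/3) = 0.01401 m.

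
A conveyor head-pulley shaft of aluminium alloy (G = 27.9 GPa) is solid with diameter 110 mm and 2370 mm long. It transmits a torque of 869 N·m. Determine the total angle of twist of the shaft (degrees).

0.294°

J = πd⁴/32 = π(0.110)⁴/32 = 1.437×10^-5 m⁴.
θ = T·L/(G·J) = 869.0 × 2.37 / (27.9×10⁹ × 1.437×10^-5) = 5.136×10^-3 rad.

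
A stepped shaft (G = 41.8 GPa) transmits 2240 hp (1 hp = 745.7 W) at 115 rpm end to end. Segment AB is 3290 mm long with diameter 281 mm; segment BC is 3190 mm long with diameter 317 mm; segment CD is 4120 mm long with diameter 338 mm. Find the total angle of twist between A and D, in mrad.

ω = 2π·115/60 = 12.04 rad/s, so T = P/ω = 2240×745.7 / 12.04 = 138700 N·m.
J_AB = π(0.281)⁴/32 = 6.12×10^-4 m⁴; J_BC = π(0.317)⁴/32 = 9.91×10^-4 m⁴; J_CD = π(0.338)⁴/32 = 1.28×10^-3 m⁴.
θ = (T/G)·Σ L_i/J_i = (138700/41.8×10⁹)·(3.29/6.12×10^-4 + 3.19/9.91×10^-4 + 4.12/1.28×10^-3) = 0.03918 rad.

39.2 mrad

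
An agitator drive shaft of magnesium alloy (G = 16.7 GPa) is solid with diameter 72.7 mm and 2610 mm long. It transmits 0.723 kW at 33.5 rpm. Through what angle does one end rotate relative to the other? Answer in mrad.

ω = 2π·33.5/60 = 3.508 rad/s, so T = P/ω = 0.723×10³ / 3.508 = 206.1 N·m.
J = πd⁴/32 = π(0.0727)⁴/32 = 2.742×10^-6 m⁴.
θ = T·L/(G·J) = 206.1 × 2.61 / (16.7×10⁹ × 2.742×10^-6) = 0.01174 rad.

11.7 mrad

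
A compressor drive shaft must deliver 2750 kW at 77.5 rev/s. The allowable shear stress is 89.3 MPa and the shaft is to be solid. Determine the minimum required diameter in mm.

ω = 2π·77.5 = 486.9 rad/s, so T = P/ω = 2750×10³ / 486.9 = 5647 N·m.
For a solid shaft τ_max = 16T/(πd³), so d = (16T/(π τ_allow))^(1/3) = (16·5647/(π·8.93×10^7))^(1/3) = 0.06855 m.

68.5 mm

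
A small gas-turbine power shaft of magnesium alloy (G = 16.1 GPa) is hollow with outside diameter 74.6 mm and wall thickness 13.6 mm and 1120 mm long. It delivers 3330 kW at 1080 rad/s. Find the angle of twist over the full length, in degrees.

ω = 1080 rad/s, so T = P/ω = 3330×10³ / 1080 = 3083 N·m.
J = π(d_o⁴ − d_i⁴)/32 = π(0.0746⁴ − 0.0474⁴)/32 = 2.545×10^-6 m⁴.
θ = T·L/(G·J) = 3083 × 1.12 / (16.1×10⁹ × 2.545×10^-6) = 0.08428 rad.

4.83°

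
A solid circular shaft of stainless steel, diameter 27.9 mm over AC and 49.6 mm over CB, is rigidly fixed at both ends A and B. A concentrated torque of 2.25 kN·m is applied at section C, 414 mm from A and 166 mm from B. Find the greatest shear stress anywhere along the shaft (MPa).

Compatibility: T_A·a/J_AC = T_B·b/J_CB with T_A + T_B = T₀.
J_AC = 5.95×10^-8 m⁴, J_CB = 5.94×10^-7 m⁴, so T_A = T₀·(J_AC/a)/((J_AC/a)+(J_CB/b)) = 86.83 N·m, T_B = 2163 N·m.
τ in each portion: τ_AC = 2.04×10^7 Pa, τ_CB = 9.03×10^7 Pa; maximum is in CB.
τ_max = T_CB·r/J = 2163·0.0248/5.94×10^-7 = 9.028×10^7 Pa.

90.3 MPa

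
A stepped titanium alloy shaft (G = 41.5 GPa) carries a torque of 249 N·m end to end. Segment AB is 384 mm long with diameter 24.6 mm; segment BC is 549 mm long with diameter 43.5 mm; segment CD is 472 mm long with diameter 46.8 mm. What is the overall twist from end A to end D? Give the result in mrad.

79.5 mrad

J_AB = π(0.0246)⁴/32 = 3.60×10^-8 m⁴; J_BC = π(0.0435)⁴/32 = 3.52×10^-7 m⁴; J_CD = π(0.0468)⁴/32 = 4.71×10^-7 m⁴.
θ = (T/G)·Σ L_i/J_i = (249.0/41.5×10⁹)·(0.384/3.60×10^-8 + 0.549/3.52×10^-7 + 0.472/4.71×10^-7) = 0.07947 rad.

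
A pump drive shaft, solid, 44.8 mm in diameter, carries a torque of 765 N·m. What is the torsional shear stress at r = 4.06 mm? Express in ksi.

1.14 ksi

J = πd⁴/32 = π(0.0448)⁴/32 = 3.955×10^-7 m⁴.
Shear stress varies linearly with radius: τ = T·r/J = 765.0 × 0.00406 / 3.955×10^-7 = 7.854×10^6 Pa.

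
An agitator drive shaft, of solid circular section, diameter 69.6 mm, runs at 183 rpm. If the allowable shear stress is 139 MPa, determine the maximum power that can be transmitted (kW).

176 kW

J = πd⁴/32 = π(0.0696)⁴/32 = 2.304×10^-6 m⁴.
T_max = τ_allow·J/r = 1.39×10^8 × 2.304×10^-6 / 0.0348 = 9202 N·m.
ω = 2π·183/60 = 19.16 rad/s, so P_max = T_max·ω = 1.763×10^5 W.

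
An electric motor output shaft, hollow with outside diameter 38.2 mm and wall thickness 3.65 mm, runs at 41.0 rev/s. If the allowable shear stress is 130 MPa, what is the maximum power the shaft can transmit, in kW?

J = π(d_o⁴ − d_i⁴)/32 = π(0.0382⁴ − 0.0309⁴)/32 = 1.195×10^-7 m⁴.
T_max = τ_allow·J/r = 1.30×10^8 × 1.195×10^-7 / 0.0191 = 813.7 N·m.
ω = 2π·41.0 = 257.6 rad/s, so P_max = T_max·ω = 2.096×10^5 W.

210 kW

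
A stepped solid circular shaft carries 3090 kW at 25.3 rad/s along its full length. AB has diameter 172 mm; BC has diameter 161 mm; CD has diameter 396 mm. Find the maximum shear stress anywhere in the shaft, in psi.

ω = 25.3 rad/s, so T = P/ω = 3090×10³ / 25.30 = 122100 N·m.
Under the same torque, τ_max = 16T/(πd³) is largest where d is smallest — segment BC (d = 161 mm).
τ_max = 16·122100/(π·(0.161)³) = 1.490×10^8 Pa.

21600 psi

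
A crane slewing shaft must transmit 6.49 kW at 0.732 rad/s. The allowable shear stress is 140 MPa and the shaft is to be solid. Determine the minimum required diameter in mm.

ω = 0.732 rad/s, so T = P/ω = 6.49×10³ / 0.7320 = 8866 N·m.
For a solid shaft τ_max = 16T/(πd³), so d = (16T/(π τ_allow))^(1/3) = (16·8866/(π·1.40×10^8))^(1/3) = 0.06858 m.

68.6 mm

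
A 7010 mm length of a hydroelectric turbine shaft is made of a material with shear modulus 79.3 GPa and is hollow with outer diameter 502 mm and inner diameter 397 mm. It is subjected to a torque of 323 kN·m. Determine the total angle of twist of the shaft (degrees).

J = π(d_o⁴ − d_i⁴)/32 = π(0.502⁴ − 0.397⁴)/32 = 3.796×10^-3 m⁴.
θ = T·L/(G·J) = 323000 × 7.01 / (79.3×10⁹ × 3.796×10^-3) = 7.522×10^-3 rad.

0.431°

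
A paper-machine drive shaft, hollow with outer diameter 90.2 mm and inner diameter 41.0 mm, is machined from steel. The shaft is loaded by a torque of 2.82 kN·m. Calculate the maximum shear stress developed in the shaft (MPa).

20.4 MPa

J = π(d_o⁴ − d_i⁴)/32 = π(0.0902⁴ − 0.0410⁴)/32 = 6.221×10^-6 m⁴.
τ_max = T·r/J = 2820 × 0.0451 / 6.221×10^-6 = 2.044×10^7 Pa.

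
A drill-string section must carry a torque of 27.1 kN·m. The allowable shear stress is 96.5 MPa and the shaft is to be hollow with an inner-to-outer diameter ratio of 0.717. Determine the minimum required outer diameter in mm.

For a hollow shaft with d_i/d_o = 0.717: τ_max = 16T/(π d_o³ (1−k⁴)), so d_o = [16T/(π τ_allow (1−k⁴))]^(1/3) = [16·27100/(π·9.65×10^7·0.7357)]^(1/3) = 0.1248 m.

125 mm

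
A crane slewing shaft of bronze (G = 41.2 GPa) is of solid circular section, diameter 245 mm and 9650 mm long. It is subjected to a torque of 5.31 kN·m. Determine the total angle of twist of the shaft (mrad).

J = πd⁴/32 = π(0.245)⁴/32 = 3.537×10^-4 m⁴.
θ = T·L/(G·J) = 5310 × 9.65 / (41.2×10⁹ × 3.537×10^-4) = 3.516×10^-3 rad.

3.52 mrad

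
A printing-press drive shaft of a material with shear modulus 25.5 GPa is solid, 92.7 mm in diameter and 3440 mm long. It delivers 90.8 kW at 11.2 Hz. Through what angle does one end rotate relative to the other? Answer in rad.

0.0240 rad

ω = 2π·11.2 = 70.37 rad/s, so T = P/ω = 90.8×10³ / 70.37 = 1290 N·m.
J = πd⁴/32 = π(0.0927)⁴/32 = 7.250×10^-6 m⁴.
θ = T·L/(G·J) = 1290 × 3.44 / (25.5×10⁹ × 7.250×10^-6) = 0.02401 rad.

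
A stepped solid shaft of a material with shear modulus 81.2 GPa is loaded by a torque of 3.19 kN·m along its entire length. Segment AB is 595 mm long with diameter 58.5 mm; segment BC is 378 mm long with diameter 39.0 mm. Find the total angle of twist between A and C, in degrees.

J_AB = π(0.0585)⁴/32 = 1.15×10^-6 m⁴; J_BC = π(0.0390)⁴/32 = 2.27×10^-7 m⁴.
θ = (T/G)·Σ L_i/J_i = (3190/81.2×10⁹)·(0.595/1.15×10^-6 + 0.378/2.27×10^-7) = 0.08571 rad.

4.91°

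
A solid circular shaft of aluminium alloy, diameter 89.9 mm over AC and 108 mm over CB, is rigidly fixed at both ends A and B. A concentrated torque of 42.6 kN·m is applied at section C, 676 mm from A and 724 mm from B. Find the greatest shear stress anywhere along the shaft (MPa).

Compatibility: T_A·a/J_AC = T_B·b/J_CB with T_A + T_B = T₀.
J_AC = 6.41×10^-6 m⁴, J_CB = 1.34×10^-5 m⁴, so T_A = T₀·(J_AC/a)/((J_AC/a)+(J_CB/b)) = 14470 N·m, T_B = 28130 N·m.
τ in each portion: τ_AC = 1.01×10^8 Pa, τ_CB = 1.14×10^8 Pa; maximum is in CB.
τ_max = T_CB·r/J = 28130·0.0540/1.34×10^-5 = 1.137×10^8 Pa.

114 MPa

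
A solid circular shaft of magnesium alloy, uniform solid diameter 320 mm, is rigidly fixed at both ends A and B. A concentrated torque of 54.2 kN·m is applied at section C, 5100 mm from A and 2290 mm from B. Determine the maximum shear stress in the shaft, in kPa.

With uniform GJ and both ends fixed, compatibility θ_AC = θ_CB gives T_A·a = T_B·b, together with T_A + T_B = T₀.
T_A = T₀·b/(a+b) = 54200·2290/7390 = 16800 N·m; T_B = 37400 N·m.
τ in each portion: τ_AC = 2.61×10^6 Pa, τ_CB = 5.81×10^6 Pa; maximum is in CB.
τ_max = T_CB·r/J = 37400·0.160/1.03×10^-3 = 5.814×10^6 Pa.

5810 kPa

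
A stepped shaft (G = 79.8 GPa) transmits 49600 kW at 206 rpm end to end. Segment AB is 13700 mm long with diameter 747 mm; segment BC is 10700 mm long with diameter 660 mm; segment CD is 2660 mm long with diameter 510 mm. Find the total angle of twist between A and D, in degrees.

ω = 2π·206/60 = 21.57 rad/s, so T = P/ω = 49600×10³ / 21.57 = 2.299e6 N·m.
J_AB = π(0.747)⁴/32 = 0.0306 m⁴; J_BC = π(0.660)⁴/32 = 0.0186 m⁴; J_CD = π(0.510)⁴/32 = 6.64×10^-3 m⁴.
θ = (T/G)·Σ L_i/J_i = (2.299e6/79.8×10⁹)·(13.7/0.0306 + 10.7/0.0186 + 2.66/6.64×10^-3) = 0.04100 rad.

2.35°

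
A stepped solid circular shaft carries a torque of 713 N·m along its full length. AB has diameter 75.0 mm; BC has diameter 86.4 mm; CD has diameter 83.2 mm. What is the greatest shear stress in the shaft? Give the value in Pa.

Under the same torque, τ_max = 16T/(πd³) is largest where d is smallest — segment AB (d = 75.0 mm).
τ_max = 16·713.0/(π·(0.0750)³) = 8.607×10^6 Pa.

8.61e6 Pa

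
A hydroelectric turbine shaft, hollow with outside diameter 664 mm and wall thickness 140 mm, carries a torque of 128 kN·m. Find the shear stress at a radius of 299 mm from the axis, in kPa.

2260 kPa

J = π(d_o⁴ − d_i⁴)/32 = π(0.664⁴ − 0.384⁴)/32 = 0.01695 m⁴.
Shear stress varies linearly with radius: τ = T·r/J = 128000 × 0.299 / 0.01695 = 2.258×10^6 Pa.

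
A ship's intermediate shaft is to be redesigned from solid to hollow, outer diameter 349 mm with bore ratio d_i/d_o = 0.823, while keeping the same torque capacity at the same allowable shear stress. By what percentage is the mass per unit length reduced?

Equal τ_max and T ⇒ the solid shaft needs d_s³ = d_o³(1−k⁴), so d_s = 349·(1−0.823⁴)^(1/3) = 284.4 mm.
Area ratio A_h/A_s = d_o²(1−k²)/d_s² = (1−k²)/(1−k⁴)^(2/3) = 0.4859.
Mass saving = 1 − 0.4859 = 51.4 %.

51.4 %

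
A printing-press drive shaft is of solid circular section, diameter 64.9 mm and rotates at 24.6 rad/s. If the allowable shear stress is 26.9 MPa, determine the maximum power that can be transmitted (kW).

35.5 kW

J = πd⁴/32 = π(0.0649)⁴/32 = 1.742×10^-6 m⁴.
T_max = τ_allow·J/r = 2.69×10^7 × 1.742×10^-6 / 0.0324 = 1444 N·m.
ω = 24.6 rad/s, so P_max = T_max·ω = 3.552×10^4 W.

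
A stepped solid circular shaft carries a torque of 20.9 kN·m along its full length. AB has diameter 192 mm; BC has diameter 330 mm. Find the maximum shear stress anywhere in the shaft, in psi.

Under the same torque, τ_max = 16T/(πd³) is largest where d is smallest — segment AB (d = 192 mm).
τ_max = 16·20900/(π·(0.192)³) = 1.504×10^7 Pa.

2180 psi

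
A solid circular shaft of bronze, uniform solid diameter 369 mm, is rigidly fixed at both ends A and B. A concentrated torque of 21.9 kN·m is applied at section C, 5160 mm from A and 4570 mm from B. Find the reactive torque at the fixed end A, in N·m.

With uniform GJ and both ends fixed, compatibility θ_AC = θ_CB gives T_A·a = T_B·b, together with T_A + T_B = T₀.
T_A = T₀·b/(a+b) = 21900·4570/9730 = 10290 N·m; T_B = 11610 N·m.

10300 N·m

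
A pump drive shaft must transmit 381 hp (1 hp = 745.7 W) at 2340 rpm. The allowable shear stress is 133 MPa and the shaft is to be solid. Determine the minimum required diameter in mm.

35.4 mm

ω = 2π·2340/60 = 245.0 rad/s, so T = P/ω = 381×745.7 / 245.0 = 1159 N·m.
For a solid shaft τ_max = 16T/(πd³), so d = (16T/(π τ_allow))^(1/3) = (16·1159/(π·1.33×10^8))^(1/3) = 0.03541 m.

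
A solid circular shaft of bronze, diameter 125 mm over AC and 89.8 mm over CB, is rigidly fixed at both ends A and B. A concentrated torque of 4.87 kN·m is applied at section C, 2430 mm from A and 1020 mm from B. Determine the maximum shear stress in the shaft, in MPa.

13.3 MPa

Compatibility: T_A·a/J_AC = T_B·b/J_CB with T_A + T_B = T₀.
J_AC = 2.40×10^-5 m⁴, J_CB = 6.38×10^-6 m⁴, so T_A = T₀·(J_AC/a)/((J_AC/a)+(J_CB/b)) = 2979 N·m, T_B = 1891 N·m.
τ in each portion: τ_AC = 7.77×10^6 Pa, τ_CB = 1.33×10^7 Pa; maximum is in CB.
τ_max = T_CB·r/J = 1891·0.0449/6.38×10^-6 = 1.330×10^7 Pa.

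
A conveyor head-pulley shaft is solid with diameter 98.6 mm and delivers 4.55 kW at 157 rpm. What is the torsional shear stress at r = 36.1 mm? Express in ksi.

0.156 ksi

ω = 2π·157/60 = 16.44 rad/s, so T = P/ω = 4.55×10³ / 16.44 = 276.7 N·m.
J = πd⁴/32 = π(0.0986)⁴/32 = 9.279×10^-6 m⁴.
Shear stress varies linearly with radius: τ = T·r/J = 276.7 × 0.0361 / 9.279×10^-6 = 1.077×10^6 Pa.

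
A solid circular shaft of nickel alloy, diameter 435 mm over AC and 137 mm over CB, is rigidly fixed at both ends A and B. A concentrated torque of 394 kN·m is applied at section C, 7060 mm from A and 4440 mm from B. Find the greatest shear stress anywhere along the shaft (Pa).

Compatibility: T_A·a/J_AC = T_B·b/J_CB with T_A + T_B = T₀.
J_AC = 3.52×10^-3 m⁴, J_CB = 3.46×10^-5 m⁴, so T_A = T₀·(J_AC/a)/((J_AC/a)+(J_CB/b)) = 387900 N·m, T_B = 6069 N·m.
τ in each portion: τ_AC = 2.40×10^7 Pa, τ_CB = 1.20×10^7 Pa; maximum is in AC.
τ_max = T_AC·r/J = 387900·0.217/3.52×10^-3 = 2.400×10^7 Pa.

2.40e7 Pa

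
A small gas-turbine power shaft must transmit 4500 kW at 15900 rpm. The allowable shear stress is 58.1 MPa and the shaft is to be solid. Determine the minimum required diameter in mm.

61.9 mm

ω = 2π·15900/60 = 1665 rad/s, so T = P/ω = 4500×10³ / 1665 = 2703 N·m.
For a solid shaft τ_max = 16T/(πd³), so d = (16T/(π τ_allow))^(1/3) = (16·2703/(π·5.81×10^7))^(1/3) = 0.06188 m.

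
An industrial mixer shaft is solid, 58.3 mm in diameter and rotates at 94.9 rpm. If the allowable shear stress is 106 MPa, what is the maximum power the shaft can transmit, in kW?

J = πd⁴/32 = π(0.0583)⁴/32 = 1.134×10^-6 m⁴.
T_max = τ_allow·J/r = 1.06×10^8 × 1.134×10^-6 / 0.0291 = 4124 N·m.
ω = 2π·94.9/60 = 9.938 rad/s, so P_max = T_max·ω = 4.099×10^4 W.

41.0 kW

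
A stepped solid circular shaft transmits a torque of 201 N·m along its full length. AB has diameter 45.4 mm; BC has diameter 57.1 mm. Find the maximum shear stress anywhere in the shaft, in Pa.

1.09e7 Pa

Under the same torque, τ_max = 16T/(πd³) is largest where d is smallest — segment AB (d = 45.4 mm).
τ_max = 16·201.0/(π·(0.0454)³) = 1.094×10^7 Pa.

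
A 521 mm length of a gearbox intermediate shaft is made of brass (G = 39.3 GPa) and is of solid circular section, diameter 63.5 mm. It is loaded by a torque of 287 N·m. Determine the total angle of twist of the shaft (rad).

0.00238 rad

J = πd⁴/32 = π(0.0635)⁴/32 = 1.596×10^-6 m⁴.
θ = T·L/(G·J) = 287.0 × 0.521 / (39.3×10⁹ × 1.596×10^-6) = 2.384×10^-3 rad.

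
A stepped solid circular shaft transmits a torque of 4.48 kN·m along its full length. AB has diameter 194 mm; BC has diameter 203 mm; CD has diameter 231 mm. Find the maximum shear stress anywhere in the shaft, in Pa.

Under the same torque, τ_max = 16T/(πd³) is largest where d is smallest — segment AB (d = 194 mm).
τ_max = 16·4480/(π·(0.194)³) = 3.125×10^6 Pa.

3.12e6 Pa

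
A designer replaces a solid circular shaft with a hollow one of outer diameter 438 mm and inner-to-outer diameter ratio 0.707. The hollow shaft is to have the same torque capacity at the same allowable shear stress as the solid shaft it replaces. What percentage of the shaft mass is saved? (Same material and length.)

39.4 %

Equal τ_max and T ⇒ the solid shaft needs d_s³ = d_o³(1−k⁴), so d_s = 438·(1−0.707⁴)^(1/3) = 398.0 mm.
Area ratio A_h/A_s = d_o²(1−k²)/d_s² = (1−k²)/(1−k⁴)^(2/3) = 0.6058.
Mass saving = 1 − 0.6058 = 39.4 %.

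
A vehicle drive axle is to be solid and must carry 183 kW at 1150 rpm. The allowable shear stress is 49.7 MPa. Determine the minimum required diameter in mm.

53.8 mm

ω = 2π·1150/60 = 120.4 rad/s, so T = P/ω = 183×10³ / 120.4 = 1520 N·m.
For a solid shaft τ_max = 16T/(πd³), so d = (16T/(π τ_allow))^(1/3) = (16·1520/(π·4.97×10^7))^(1/3) = 0.05380 m.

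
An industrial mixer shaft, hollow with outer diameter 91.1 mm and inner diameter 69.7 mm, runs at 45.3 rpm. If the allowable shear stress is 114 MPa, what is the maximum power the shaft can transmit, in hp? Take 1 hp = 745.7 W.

70.8 hp

J = π(d_o⁴ − d_i⁴)/32 = π(0.0911⁴ − 0.0697⁴)/32 = 4.445×10^-6 m⁴.
T_max = τ_allow·J/r = 1.14×10^8 × 4.445×10^-6 / 0.0456 = 11120 N·m.
ω = 2π·45.3/60 = 4.744 rad/s, so P_max = T_max·ω = 5.277×10^4 W.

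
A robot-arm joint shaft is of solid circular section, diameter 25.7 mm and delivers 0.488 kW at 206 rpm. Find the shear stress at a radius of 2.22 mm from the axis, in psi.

170 psi

ω = 2π·206/60 = 21.57 rad/s, so T = P/ω = 0.488×10³ / 21.57 = 22.62 N·m.
J = πd⁴/32 = π(0.0257)⁴/32 = 4.283×10^-8 m⁴.
Shear stress varies linearly with radius: τ = T·r/J = 22.62 × 0.00222 / 4.283×10^-8 = 1.173×10^6 Pa.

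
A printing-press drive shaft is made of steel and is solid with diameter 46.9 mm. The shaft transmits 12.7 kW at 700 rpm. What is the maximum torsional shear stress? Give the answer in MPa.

ω = 2π·700/60 = 73.30 rad/s, so T = P/ω = 12.7×10³ / 73.30 = 173.3 N·m.
J = πd⁴/32 = π(0.0469)⁴/32 = 4.750×10^-7 m⁴.
τ_max = T·r/J = 173.3 × 0.0234 / 4.750×10^-7 = 8.553×10^6 Pa.

8.55 MPa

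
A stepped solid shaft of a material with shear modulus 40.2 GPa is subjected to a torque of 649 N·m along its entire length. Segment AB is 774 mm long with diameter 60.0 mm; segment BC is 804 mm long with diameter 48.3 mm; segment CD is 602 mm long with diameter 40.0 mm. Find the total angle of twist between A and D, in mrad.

J_AB = π(0.0600)⁴/32 = 1.27×10^-6 m⁴; J_BC = π(0.0483)⁴/32 = 5.34×10^-7 m⁴; J_CD = π(0.0400)⁴/32 = 2.51×10^-7 m⁴.
θ = (T/G)·Σ L_i/J_i = (649.0/40.2×10⁹)·(0.774/1.27×10^-6 + 0.804/5.34×10^-7 + 0.602/2.51×10^-7) = 0.07278 rad.

72.8 mrad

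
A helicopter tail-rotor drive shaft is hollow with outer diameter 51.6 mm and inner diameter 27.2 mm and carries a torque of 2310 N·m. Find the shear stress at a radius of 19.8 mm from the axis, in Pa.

J = π(d_o⁴ − d_i⁴)/32 = π(0.0516⁴ − 0.0272⁴)/32 = 6.422×10^-7 m⁴.
Shear stress varies linearly with radius: τ = T·r/J = 2310 × 0.0198 / 6.422×10^-7 = 7.122×10^7 Pa.

7.12e7 Pa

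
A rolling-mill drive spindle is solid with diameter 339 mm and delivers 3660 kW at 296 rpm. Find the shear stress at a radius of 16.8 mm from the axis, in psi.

222 psi

ω = 2π·296/60 = 31.00 rad/s, so T = P/ω = 3660×10³ / 31.00 = 118100 N·m.
J = πd⁴/32 = π(0.339)⁴/32 = 1.297×10^-3 m⁴.
Shear stress varies linearly with radius: τ = T·r/J = 118100 × 0.0168 / 1.297×10^-3 = 1.530×10^6 Pa.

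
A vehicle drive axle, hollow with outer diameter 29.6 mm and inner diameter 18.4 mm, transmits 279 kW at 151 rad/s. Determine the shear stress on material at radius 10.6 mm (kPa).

ω = 151 rad/s, so T = P/ω = 279×10³ / 151.0 = 1848 N·m.
J = π(d_o⁴ − d_i⁴)/32 = π(0.0296⁴ − 0.0184⁴)/32 = 6.411×10^-8 m⁴.
Shear stress varies linearly with radius: τ = T·r/J = 1848 × 0.0106 / 6.411×10^-8 = 3.055×10^8 Pa.

305000 kPa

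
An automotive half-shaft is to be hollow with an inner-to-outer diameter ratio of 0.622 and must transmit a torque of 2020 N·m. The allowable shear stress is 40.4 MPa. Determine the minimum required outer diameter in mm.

For a hollow shaft with d_i/d_o = 0.622: τ_max = 16T/(π d_o³ (1−k⁴)), so d_o = [16T/(π τ_allow (1−k⁴))]^(1/3) = [16·2020/(π·4.04×10^7·0.8503)]^(1/3) = 0.06690 m.

66.9 mm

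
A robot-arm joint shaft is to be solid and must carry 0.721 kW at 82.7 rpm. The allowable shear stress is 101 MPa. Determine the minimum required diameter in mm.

16.1 mm

ω = 2π·82.7/60 = 8.660 rad/s, so T = P/ω = 0.721×10³ / 8.660 = 83.25 N·m.
For a solid shaft τ_max = 16T/(πd³), so d = (16T/(π τ_allow))^(1/3) = (16·83.25/(π·1.01×10^8))^(1/3) = 0.01613 m.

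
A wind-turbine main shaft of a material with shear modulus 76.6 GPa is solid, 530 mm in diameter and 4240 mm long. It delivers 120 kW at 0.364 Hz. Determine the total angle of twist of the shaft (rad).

ω = 2π·0.364 = 2.287 rad/s, so T = P/ω = 120×10³ / 2.287 = 52470 N·m.
J = πd⁴/32 = π(0.530)⁴/32 = 7.746×10^-3 m⁴.
θ = T·L/(G·J) = 52470 × 4.24 / (76.6×10⁹ × 7.746×10^-3) = 3.749×10^-4 rad.

3.75e-4 rad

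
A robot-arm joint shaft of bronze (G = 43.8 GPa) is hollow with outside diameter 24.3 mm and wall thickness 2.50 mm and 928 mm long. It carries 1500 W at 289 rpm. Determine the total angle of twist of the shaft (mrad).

51.0 mrad

ω = 2π·289/60 = 30.26 rad/s, so T = P/ω = 1500 / 30.26 = 49.56 N·m.
J = π(d_o⁴ − d_i⁴)/32 = π(0.0243⁴ − 0.0193⁴)/32 = 2.061×10^-8 m⁴.
θ = T·L/(G·J) = 49.56 × 0.928 / (43.8×10⁹ × 2.061×10^-8) = 0.05095 rad.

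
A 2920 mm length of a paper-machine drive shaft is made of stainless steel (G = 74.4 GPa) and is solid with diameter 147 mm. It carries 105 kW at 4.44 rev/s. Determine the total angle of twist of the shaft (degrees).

ω = 2π·4.44 = 27.90 rad/s, so T = P/ω = 105×10³ / 27.90 = 3764 N·m.
J = πd⁴/32 = π(0.147)⁴/32 = 4.584×10^-5 m⁴.
θ = T·L/(G·J) = 3764 × 2.92 / (74.4×10⁹ × 4.584×10^-5) = 3.222×10^-3 rad.

0.185°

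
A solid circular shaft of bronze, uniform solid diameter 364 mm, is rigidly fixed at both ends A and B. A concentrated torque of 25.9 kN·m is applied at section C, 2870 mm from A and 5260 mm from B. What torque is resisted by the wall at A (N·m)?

16800 N·m

With uniform GJ and both ends fixed, compatibility θ_AC = θ_CB gives T_A·a = T_B·b, together with T_A + T_B = T₀.
T_A = T₀·b/(a+b) = 25900·5260/8130 = 16760 N·m; T_B = 9143 N·m.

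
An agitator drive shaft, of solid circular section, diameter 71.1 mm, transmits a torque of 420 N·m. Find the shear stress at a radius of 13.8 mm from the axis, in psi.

J = πd⁴/32 = π(0.0711)⁴/32 = 2.509×10^-6 m⁴.
Shear stress varies linearly with radius: τ = T·r/J = 420.0 × 0.0138 / 2.509×10^-6 = 2.310×10^6 Pa.

335 psi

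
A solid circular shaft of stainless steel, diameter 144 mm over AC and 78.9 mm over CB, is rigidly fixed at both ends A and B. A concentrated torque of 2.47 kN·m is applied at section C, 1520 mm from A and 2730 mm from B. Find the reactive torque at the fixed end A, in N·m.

Compatibility: T_A·a/J_AC = T_B·b/J_CB with T_A + T_B = T₀.
J_AC = 4.22×10^-5 m⁴, J_CB = 3.80×10^-6 m⁴, so T_A = T₀·(J_AC/a)/((J_AC/a)+(J_CB/b)) = 2352 N·m, T_B = 118.0 N·m.

2350 N·m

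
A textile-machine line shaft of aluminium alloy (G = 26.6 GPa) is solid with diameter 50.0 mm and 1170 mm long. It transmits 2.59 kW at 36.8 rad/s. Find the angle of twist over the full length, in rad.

ω = 36.8 rad/s, so T = P/ω = 2.59×10³ / 36.80 = 70.38 N·m.
J = πd⁴/32 = π(0.0500)⁴/32 = 6.136×10^-7 m⁴.
θ = T·L/(G·J) = 70.38 × 1.17 / (26.6×10⁹ × 6.136×10^-7) = 5.045×10^-3 rad.

0.00505 rad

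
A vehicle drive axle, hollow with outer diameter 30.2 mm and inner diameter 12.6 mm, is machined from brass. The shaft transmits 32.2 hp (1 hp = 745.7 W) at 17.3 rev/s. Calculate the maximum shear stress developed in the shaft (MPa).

42.1 MPa

ω = 2π·17.3 = 108.7 rad/s, so T = P/ω = 32.2×745.7 / 108.7 = 220.9 N·m.
J = π(d_o⁴ − d_i⁴)/32 = π(0.0302⁴ − 0.0126⁴)/32 = 7.919×10^-8 m⁴.
τ_max = T·r/J = 220.9 × 0.0151 / 7.919×10^-8 = 4.212×10^7 Pa.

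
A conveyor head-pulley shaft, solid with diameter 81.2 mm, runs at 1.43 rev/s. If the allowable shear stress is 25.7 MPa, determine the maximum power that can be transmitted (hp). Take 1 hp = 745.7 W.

J = πd⁴/32 = π(0.0812)⁴/32 = 4.268×10^-6 m⁴.
T_max = τ_allow·J/r = 2.57×10^7 × 4.268×10^-6 / 0.0406 = 2702 N·m.
ω = 2π·1.43 = 8.985 rad/s, so P_max = T_max·ω = 2.427×10^4 W.

32.6 hp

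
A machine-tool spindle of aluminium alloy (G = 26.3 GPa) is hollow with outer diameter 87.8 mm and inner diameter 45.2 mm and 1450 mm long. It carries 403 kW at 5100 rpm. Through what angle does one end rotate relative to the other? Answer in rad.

0.00767 rad

ω = 2π·5100/60 = 534.1 rad/s, so T = P/ω = 403×10³ / 534.1 = 754.6 N·m.
J = π(d_o⁴ − d_i⁴)/32 = π(0.0878⁴ − 0.0452⁴)/32 = 5.424×10^-6 m⁴.
θ = T·L/(G·J) = 754.6 × 1.45 / (26.3×10⁹ × 5.424×10^-6) = 7.670×10^-3 rad.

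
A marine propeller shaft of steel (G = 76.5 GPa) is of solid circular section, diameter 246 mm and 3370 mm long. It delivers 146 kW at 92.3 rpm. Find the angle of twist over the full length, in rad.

ω = 2π·92.3/60 = 9.666 rad/s, so T = P/ω = 146×10³ / 9.666 = 15110 N·m.
J = πd⁴/32 = π(0.246)⁴/32 = 3.595×10^-4 m⁴.
θ = T·L/(G·J) = 15110 × 3.37 / (76.5×10⁹ × 3.595×10^-4) = 1.851×10^-3 rad.

0.00185 rad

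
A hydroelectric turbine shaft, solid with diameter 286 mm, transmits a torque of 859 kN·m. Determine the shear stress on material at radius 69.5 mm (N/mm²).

90.9 N/mm²

J = πd⁴/32 = π(0.286)⁴/32 = 6.568×10^-4 m⁴.
Shear stress varies linearly with radius: τ = T·r/J = 859000 × 0.0695 / 6.568×10^-4 = 9.089×10^7 Pa.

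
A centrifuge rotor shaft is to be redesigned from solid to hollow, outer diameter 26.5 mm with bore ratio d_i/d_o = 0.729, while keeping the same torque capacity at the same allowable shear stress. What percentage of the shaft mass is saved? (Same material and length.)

41.5 %

Equal τ_max and T ⇒ the solid shaft needs d_s³ = d_o³(1−k⁴), so d_s = 26.5·(1−0.729⁴)^(1/3) = 23.72 mm.
Area ratio A_h/A_s = d_o²(1−k²)/d_s² = (1−k²)/(1−k⁴)^(2/3) = 0.5846.
Mass saving = 1 − 0.5846 = 41.5 %.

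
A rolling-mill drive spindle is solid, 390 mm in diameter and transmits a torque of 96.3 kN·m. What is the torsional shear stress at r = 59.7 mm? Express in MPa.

2.53 MPa

J = πd⁴/32 = π(0.390)⁴/32 = 2.271×10^-3 m⁴.
Shear stress varies linearly with radius: τ = T·r/J = 96300 × 0.0597 / 2.271×10^-3 = 2.531×10^6 Pa.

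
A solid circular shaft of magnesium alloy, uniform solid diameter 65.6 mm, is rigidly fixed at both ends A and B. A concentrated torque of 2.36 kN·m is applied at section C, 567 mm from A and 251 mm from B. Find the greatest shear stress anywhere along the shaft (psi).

4280 psi

With uniform GJ and both ends fixed, compatibility θ_AC = θ_CB gives T_A·a = T_B·b, together with T_A + T_B = T₀.
T_A = T₀·b/(a+b) = 2360·251/818.0 = 724.2 N·m; T_B = 1636 N·m.
τ in each portion: τ_AC = 1.31×10^7 Pa, τ_CB = 2.95×10^7 Pa; maximum is in CB.
τ_max = T_CB·r/J = 1636·0.0328/1.82×10^-6 = 2.951×10^7 Pa.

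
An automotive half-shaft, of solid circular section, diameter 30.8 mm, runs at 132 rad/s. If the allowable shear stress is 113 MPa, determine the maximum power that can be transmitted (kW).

J = πd⁴/32 = π(0.0308)⁴/32 = 8.835×10^-8 m⁴.
T_max = τ_allow·J/r = 1.13×10^8 × 8.835×10^-8 / 0.0154 = 648.3 N·m.
ω = 132 rad/s, so P_max = T_max·ω = 8.557×10^4 W.

85.6 kW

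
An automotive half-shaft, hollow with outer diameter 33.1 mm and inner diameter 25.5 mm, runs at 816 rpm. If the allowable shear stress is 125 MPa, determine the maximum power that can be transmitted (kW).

J = π(d_o⁴ − d_i⁴)/32 = π(0.0331⁴ − 0.0255⁴)/32 = 7.633×10^-8 m⁴.
T_max = τ_allow·J/r = 1.25×10^8 × 7.633×10^-8 / 0.0166 = 576.5 N·m.
ω = 2π·816/60 = 85.45 rad/s, so P_max = T_max·ω = 4.927×10^4 W.

49.3 kW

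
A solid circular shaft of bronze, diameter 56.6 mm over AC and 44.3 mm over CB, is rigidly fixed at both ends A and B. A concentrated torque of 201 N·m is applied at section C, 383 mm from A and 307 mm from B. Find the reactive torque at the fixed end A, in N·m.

137 N·m

Compatibility: T_A·a/J_AC = T_B·b/J_CB with T_A + T_B = T₀.
J_AC = 1.01×10^-6 m⁴, J_CB = 3.78×10^-7 m⁴, so T_A = T₀·(J_AC/a)/((J_AC/a)+(J_CB/b)) = 136.9 N·m, T_B = 64.10 N·m.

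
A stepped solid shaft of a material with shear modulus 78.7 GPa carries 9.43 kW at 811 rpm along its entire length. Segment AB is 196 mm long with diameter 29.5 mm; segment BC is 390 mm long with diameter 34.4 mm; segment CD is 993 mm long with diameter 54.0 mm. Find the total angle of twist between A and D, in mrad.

9.40 mrad

ω = 2π·811/60 = 84.93 rad/s, so T = P/ω = 9.43×10³ / 84.93 = 111.0 N·m.
J_AB = π(0.0295)⁴/32 = 7.44×10^-8 m⁴; J_BC = π(0.0344)⁴/32 = 1.37×10^-7 m⁴; J_CD = π(0.0540)⁴/32 = 8.35×10^-7 m⁴.
θ = (T/G)·Σ L_i/J_i = (111.0/78.7×10⁹)·(0.196/7.44×10^-8 + 0.390/1.37×10^-7 + 0.993/8.35×10^-7) = 9.400×10^-3 rad.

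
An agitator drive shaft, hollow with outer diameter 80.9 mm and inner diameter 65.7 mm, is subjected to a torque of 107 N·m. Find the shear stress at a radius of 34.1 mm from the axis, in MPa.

1.54 MPa

J = π(d_o⁴ − d_i⁴)/32 = π(0.0809⁴ − 0.0657⁴)/32 = 2.376×10^-6 m⁴.
Shear stress varies linearly with radius: τ = T·r/J = 107.0 × 0.0341 / 2.376×10^-6 = 1.536×10^6 Pa.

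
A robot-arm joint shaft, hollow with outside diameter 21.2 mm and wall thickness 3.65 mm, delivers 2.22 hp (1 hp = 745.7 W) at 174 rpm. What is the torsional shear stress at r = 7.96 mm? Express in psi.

ω = 2π·174/60 = 18.22 rad/s, so T = P/ω = 2.22×745.7 / 18.22 = 90.85 N·m.
J = π(d_o⁴ − d_i⁴)/32 = π(0.0212⁴ − 0.0139⁴)/32 = 1.617×10^-8 m⁴.
Shear stress varies linearly with radius: τ = T·r/J = 90.85 × 0.00796 / 1.617×10^-8 = 4.474×10^7 Pa.

6490 psi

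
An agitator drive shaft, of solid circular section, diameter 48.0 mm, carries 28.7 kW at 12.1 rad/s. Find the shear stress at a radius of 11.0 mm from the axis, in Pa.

5.01e7 Pa

ω = 12.1 rad/s, so T = P/ω = 28.7×10³ / 12.10 = 2372 N·m.
J = πd⁴/32 = π(0.0480)⁴/32 = 5.212×10^-7 m⁴.
Shear stress varies linearly with radius: τ = T·r/J = 2372 × 0.0110 / 5.212×10^-7 = 5.006×10^7 Pa.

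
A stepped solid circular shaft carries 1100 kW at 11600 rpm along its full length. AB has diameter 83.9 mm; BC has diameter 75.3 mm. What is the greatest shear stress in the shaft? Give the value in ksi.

1.57 ksi

ω = 2π·11600/60 = 1215 rad/s, so T = P/ω = 1100×10³ / 1215 = 905.5 N·m.
Under the same torque, τ_max = 16T/(πd³) is largest where d is smallest — segment BC (d = 75.3 mm).
τ_max = 16·905.5/(π·(0.0753)³) = 1.080×10^7 Pa.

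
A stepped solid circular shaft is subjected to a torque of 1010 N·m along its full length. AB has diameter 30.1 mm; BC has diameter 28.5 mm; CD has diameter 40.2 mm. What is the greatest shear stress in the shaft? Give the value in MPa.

Under the same torque, τ_max = 16T/(πd³) is largest where d is smallest — segment BC (d = 28.5 mm).
τ_max = 16·1010/(π·(0.0285)³) = 2.222×10^8 Pa.

222 MPa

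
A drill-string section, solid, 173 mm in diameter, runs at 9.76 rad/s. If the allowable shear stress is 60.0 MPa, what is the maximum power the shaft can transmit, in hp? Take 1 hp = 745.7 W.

798 hp

J = πd⁴/32 = π(0.173)⁴/32 = 8.794×10^-5 m⁴.
T_max = τ_allow·J/r = 6.00×10^7 × 8.794×10^-5 / 0.0865 = 61000 N·m.
ω = 9.76 rad/s, so P_max = T_max·ω = 5.953×10^5 W.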